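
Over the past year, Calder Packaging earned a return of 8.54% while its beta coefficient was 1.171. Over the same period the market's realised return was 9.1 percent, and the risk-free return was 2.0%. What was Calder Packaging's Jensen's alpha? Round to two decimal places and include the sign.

Market excess return = 9.1% − 2.0% = 7.10%
CAPM benchmark = R_f + β(R_m − R_f) = 2.0% + 1.171 × 7.1% = 10.3141%
α = actual − benchmark = 8.54% − 10.3141% = -1.77%

-1.77%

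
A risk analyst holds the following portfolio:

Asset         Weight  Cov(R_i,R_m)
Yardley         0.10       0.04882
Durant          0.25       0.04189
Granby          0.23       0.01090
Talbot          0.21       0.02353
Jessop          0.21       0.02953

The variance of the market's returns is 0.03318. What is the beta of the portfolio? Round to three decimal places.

0.874

β_Yardley = 0.04882 / 0.03318 = 1.4714
β_Durant = 0.04189 / 0.03318 = 1.2625
β_Granby = 0.01090 / 0.03318 = 0.3285
β_Talbot = 0.02353 / 0.03318 = 0.7092
β_Jessop = 0.02953 / 0.03318 = 0.8900
β_P = Σ w_i β_i = 0.10×1.4714 + 0.25×1.2625 + 0.23×0.3285 + 0.21×0.7092 + 0.21×0.8900 = 0.8742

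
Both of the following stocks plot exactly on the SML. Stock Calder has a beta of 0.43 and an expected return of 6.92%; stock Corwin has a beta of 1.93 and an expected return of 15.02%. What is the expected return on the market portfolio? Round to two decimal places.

Both satisfy E(R) = R_f + β·MRP, so the slope of the SML is
MRP = (15.02% − 6.92%) / (1.93 − 0.43) = 8.10% / 1.50 = 5.4000%
R_f = E(R_Calder) − β_Calder·MRP = 6.92% − 0.43 × 5.4000% = 4.5980%
E(R_m) = R_f + MRP = 4.5980% + 5.4000% = 10.00%

10.00%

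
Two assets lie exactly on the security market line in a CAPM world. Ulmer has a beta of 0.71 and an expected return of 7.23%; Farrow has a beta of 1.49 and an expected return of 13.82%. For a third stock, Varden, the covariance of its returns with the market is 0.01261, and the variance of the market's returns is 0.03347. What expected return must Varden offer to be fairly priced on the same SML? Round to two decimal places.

4.41%

MRP = (13.82% − 7.23%) / (1.49 − 0.71) = 8.4487%
R_f = 7.23% − 0.71 × 8.4487% = 1.2314%
β_Varden = Cov / Var(R_m) = 0.01261 / 0.03347 = 0.3768
E(R_Varden) = R_f + β × MRP = 1.2314% + 0.3768 × 8.4487% = 4.41%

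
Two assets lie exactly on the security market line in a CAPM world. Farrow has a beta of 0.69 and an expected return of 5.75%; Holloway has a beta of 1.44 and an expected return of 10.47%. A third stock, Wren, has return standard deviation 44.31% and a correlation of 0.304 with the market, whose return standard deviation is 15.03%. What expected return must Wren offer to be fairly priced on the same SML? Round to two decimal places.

7.05%

MRP = (10.47% − 5.75%) / (1.44 − 0.69) = 6.2933%
R_f = 5.75% − 0.69 × 6.2933% = 1.4076%
β_Wren = ρ·σ_i/σ_m = 0.304 × 44.31 / 15.03 = 0.8962
E(R_Wren) = R_f + β × MRP = 1.4076% + 0.8962 × 6.2933% = 7.05%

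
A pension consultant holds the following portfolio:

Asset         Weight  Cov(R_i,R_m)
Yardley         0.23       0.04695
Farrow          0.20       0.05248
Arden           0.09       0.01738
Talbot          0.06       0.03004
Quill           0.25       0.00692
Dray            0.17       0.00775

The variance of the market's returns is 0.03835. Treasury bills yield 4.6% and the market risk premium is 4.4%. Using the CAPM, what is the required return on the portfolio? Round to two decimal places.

7.78%

β_Yardley = 0.04695 / 0.03835 = 1.2243
β_Farrow = 0.05248 / 0.03835 = 1.3684
β_Arden = 0.01738 / 0.03835 = 0.4532
β_Talbot = 0.03004 / 0.03835 = 0.7833
β_Quill = 0.00692 / 0.03835 = 0.1804
β_Dray = 0.00775 / 0.03835 = 0.2021
β_P = Σ w_i β_i = 0.23×1.2243 + 0.20×1.3684 + 0.09×0.4532 + 0.06×0.7833 + 0.25×0.1804 + 0.17×0.2021 = 0.7225
E(R_P) = R_f + β_P × MRP = 4.6% + 0.7225 × 4.4% = 7.78%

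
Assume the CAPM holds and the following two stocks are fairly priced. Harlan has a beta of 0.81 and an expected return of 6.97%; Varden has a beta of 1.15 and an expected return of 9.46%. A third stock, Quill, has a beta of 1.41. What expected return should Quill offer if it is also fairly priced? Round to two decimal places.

MRP (SML slope) = (9.46% − 6.97%) / (1.15 − 0.81) = 2.49% / 0.34 = 7.3235%
R_f (intercept) = 6.97% − 0.81 × 7.3235% = 1.0380%
E(R_Quill) = R_f + β × MRP = 1.0380% + 1.41 × 7.3235% = 11.36%

11.36%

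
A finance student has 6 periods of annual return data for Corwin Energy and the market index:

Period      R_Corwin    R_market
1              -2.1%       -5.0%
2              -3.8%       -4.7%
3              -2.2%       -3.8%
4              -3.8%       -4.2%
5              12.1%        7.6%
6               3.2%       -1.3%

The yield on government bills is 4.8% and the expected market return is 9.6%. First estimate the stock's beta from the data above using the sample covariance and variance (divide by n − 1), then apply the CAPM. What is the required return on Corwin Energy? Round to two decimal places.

Mean R_i = (-2.1 − 3.8 − 2.2 − 3.8 + 12.1 + 3.2) / 6 = 0.5667%
Mean R_m = (-5.0 − 4.7 − 3.8 − 4.2 + 7.6 − 1.3) / 6 = -1.9000%
Σ(R_i − R̄_i)(R_m − R̄_m) = 146.9400  ⇒  Cov = 146.9400 / 5 = 29.3880
Σ(R_m − R̄_m)² = 116.9600  ⇒  Var(R_m) = 116.9600 / 5 = 23.3920
β = Cov / Var(R_m) = 29.3880 / 23.3920 = 1.2563
MRP = 9.6% − 4.8% = 4.80%
E(R) = R_f + β × MRP = 4.8% + 1.2563 × 4.8% = 10.83%

10.83%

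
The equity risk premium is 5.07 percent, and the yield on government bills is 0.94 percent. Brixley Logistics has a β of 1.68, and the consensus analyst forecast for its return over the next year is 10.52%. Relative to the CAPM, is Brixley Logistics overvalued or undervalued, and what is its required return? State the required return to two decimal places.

Required return = R_f + β·MRP = 0.94% + 1.68 × 5.07% = 9.46%
Forecast 10.52% > required 9.46% → the stock plots above the SML → undervalued.

Undervalued; required return 9.46%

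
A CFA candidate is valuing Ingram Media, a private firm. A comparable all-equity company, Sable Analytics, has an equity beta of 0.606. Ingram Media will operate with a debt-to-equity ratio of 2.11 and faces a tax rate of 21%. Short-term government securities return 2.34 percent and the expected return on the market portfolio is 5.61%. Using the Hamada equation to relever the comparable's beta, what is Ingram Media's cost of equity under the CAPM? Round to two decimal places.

7.62%

β_L = β_U × [1 + (1 − t)(D/E)] = 0.606 × [1 + (1 − 0.21) × 2.11]
    = 0.606 × [1 + 0.79 × 2.11] = 0.606 × 2.6669 = 1.6161
MRP = 5.61% − 2.34% = 3.27%
E(R) = R_f + β_L × MRP = 2.34% + 1.6161 × 3.27% = 7.62%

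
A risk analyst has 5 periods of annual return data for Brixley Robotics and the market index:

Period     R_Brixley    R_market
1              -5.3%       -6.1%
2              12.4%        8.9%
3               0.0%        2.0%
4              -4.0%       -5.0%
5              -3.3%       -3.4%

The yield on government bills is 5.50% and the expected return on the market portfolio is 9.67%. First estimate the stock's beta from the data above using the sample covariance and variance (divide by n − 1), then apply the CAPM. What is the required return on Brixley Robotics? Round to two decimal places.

Mean R_i = (-5.3 + 12.4 + 0.0 − 4.0 − 3.3) / 5 = -0.0400%
Mean R_m = (-6.1 + 8.9 + 2.0 − 5.0 − 3.4) / 5 = -0.7200%
Σ(R_i − R̄_i)(R_m − R̄_m) = 173.7660  ⇒  Cov = 173.7660 / 4 = 43.4415
Σ(R_m − R̄_m)² = 154.3880  ⇒  Var(R_m) = 154.3880 / 4 = 38.5970
β = Cov / Var(R_m) = 43.4415 / 38.5970 = 1.1255
MRP = 9.67% − 5.50% = 4.17%
E(R) = R_f + β × MRP = 5.50% + 1.1255 × 4.17% = 10.19%

10.19%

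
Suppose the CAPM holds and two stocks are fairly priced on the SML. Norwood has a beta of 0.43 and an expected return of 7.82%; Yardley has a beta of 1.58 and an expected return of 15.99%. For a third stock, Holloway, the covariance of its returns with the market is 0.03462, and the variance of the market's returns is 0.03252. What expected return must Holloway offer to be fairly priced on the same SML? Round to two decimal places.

MRP = (15.99% − 7.82%) / (1.58 − 0.43) = 7.1043%
R_f = 7.82% − 0.43 × 7.1043% = 4.7652%
β_Holloway = Cov / Var(R_m) = 0.03462 / 0.03252 = 1.0646
E(R_Holloway) = R_f + β × MRP = 4.7652% + 1.0646 × 7.1043% = 12.33%

12.33%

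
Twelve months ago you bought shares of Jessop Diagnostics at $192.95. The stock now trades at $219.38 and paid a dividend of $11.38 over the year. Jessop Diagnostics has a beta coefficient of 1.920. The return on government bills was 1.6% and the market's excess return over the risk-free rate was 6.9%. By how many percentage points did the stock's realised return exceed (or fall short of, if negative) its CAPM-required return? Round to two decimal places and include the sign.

Realised HPR = (P1 + D1 − P0) / P0 = (219.38 + 11.38 − 192.95) / 192.95 = 37.81 / 192.95 = 19.5958%
CAPM required = R_f + β·MRP = 1.6% + 1.920 × 6.9% = 14.8480%
α = realised − required = 19.5958% − 14.8480% = +4.75%

+4.75%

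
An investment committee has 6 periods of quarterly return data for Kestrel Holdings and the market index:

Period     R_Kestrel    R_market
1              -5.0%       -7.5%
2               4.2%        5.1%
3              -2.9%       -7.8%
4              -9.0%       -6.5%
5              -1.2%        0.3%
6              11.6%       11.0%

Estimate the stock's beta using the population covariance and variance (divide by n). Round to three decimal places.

0.879

Mean R_i = (-5.0 + 4.2 − 2.9 − 9.0 − 1.2 + 11.6) / 6 = -0.3833%
Mean R_m = (-7.5 + 5.1 − 7.8 − 6.5 + 0.3 + 11.0) / 6 = -0.9000%
Σ(R_i − R̄_i)(R_m − R̄_m) = 265.2100  ⇒  Cov = 265.2100 / 6 = 44.2017
Σ(R_m − R̄_m)² = 301.5800  ⇒  Var(R_m) = 301.5800 / 6 = 50.2633
β = Cov / Var(R_m) = 44.2017 / 50.2633 = 0.8794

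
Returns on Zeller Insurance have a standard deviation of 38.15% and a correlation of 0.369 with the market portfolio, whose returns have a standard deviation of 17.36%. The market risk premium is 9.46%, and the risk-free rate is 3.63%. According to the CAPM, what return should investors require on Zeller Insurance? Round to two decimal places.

11.30%

β = ρ × σ_i / σ_m = 0.369 × 38.15% / 17.36% = 0.8109
E(R) = 3.63% + 0.8109 × 9.46% = 11.30%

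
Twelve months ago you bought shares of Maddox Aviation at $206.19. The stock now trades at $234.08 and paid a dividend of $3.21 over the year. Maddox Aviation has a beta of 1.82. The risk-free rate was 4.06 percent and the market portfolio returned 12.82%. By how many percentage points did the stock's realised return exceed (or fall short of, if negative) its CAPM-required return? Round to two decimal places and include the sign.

Realised HPR = (P1 + D1 − P0) / P0 = (234.08 + 3.21 − 206.19) / 206.19 = 31.10 / 206.19 = 15.0832%
MRP = 12.82% − 4.06% = 8.76%
CAPM required = R_f + β·MRP = 4.06% + 1.82 × 8.76% = 20.0032%
α = realised − required = 15.0832% − 20.0032% = -4.92%

-4.92%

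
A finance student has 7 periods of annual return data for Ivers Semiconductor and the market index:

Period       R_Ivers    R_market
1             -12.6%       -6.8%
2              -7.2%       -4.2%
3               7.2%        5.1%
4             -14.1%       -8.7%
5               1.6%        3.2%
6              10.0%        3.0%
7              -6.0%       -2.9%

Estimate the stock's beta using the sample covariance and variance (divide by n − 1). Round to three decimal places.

Mean R_i = (-12.6 − 7.2 + 7.2 − 14.1 + 1.6 + 10.0 − 6.0) / 7 = -3.0143%
Mean R_m = (-6.8 − 4.2 + 5.1 − 8.7 + 3.2 + 3.0 − 2.9) / 7 = -1.6143%
Σ(R_i − R̄_i)(R_m − R̄_m) = 293.7686  ⇒  Cov = 293.7686 / 6 = 48.9614
Σ(R_m − R̄_m)² = 174.9886  ⇒  Var(R_m) = 174.9886 / 6 = 29.1648
β = Cov / Var(R_m) = 48.9614 / 29.1648 = 1.6788

1.679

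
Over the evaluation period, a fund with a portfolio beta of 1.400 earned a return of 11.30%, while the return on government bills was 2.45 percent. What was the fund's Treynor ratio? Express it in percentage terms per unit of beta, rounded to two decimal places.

6.32%

Treynor = (R_P − R_f) / β_P = (11.30% − 2.45%) / 1.4000 = 8.85% / 1.4000 = 6.32%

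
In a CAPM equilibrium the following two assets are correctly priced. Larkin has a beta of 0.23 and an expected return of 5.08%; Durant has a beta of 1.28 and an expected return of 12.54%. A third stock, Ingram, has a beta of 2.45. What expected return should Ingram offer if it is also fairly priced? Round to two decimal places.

MRP (SML slope) = (12.54% − 5.08%) / (1.28 − 0.23) = 7.46% / 1.05 = 7.1048%
R_f (intercept) = 5.08% − 0.23 × 7.1048% = 3.4459%
E(R_Ingram) = R_f + β × MRP = 3.4459% + 2.45 × 7.1048% = 20.85%

20.85%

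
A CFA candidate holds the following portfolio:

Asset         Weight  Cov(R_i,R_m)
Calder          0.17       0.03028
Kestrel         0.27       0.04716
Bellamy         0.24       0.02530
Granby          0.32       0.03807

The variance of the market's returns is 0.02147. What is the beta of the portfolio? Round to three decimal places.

β_Calder = 0.03028 / 0.02147 = 1.4103
β_Kestrel = 0.04716 / 0.02147 = 2.1966
β_Bellamy = 0.02530 / 0.02147 = 1.1784
β_Granby = 0.03807 / 0.02147 = 1.7732
β_P = Σ w_i β_i = 0.17×1.4103 + 0.27×2.1966 + 0.24×1.1784 + 0.32×1.7732 = 1.6831

1.683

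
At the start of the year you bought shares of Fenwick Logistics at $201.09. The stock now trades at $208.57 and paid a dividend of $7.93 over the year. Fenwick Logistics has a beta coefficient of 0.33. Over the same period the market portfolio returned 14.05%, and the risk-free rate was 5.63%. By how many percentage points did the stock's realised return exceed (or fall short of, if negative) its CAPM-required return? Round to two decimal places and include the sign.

Realised HPR = (P1 + D1 − P0) / P0 = (208.57 + 7.93 − 201.09) / 201.09 = 15.41 / 201.09 = 7.6632%
MRP = 14.05% − 5.63% = 8.42%
CAPM required = R_f + β·MRP = 5.63% + 0.33 × 8.42% = 8.4086%
α = realised − required = 7.6632% − 8.4086% = -0.75%

-0.75%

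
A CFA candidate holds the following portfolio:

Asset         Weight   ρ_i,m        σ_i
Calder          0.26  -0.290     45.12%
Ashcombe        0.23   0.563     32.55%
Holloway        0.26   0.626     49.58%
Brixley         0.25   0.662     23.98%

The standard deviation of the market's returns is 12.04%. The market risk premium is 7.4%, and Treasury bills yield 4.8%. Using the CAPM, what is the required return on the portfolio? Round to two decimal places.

12.70%

β_Calder = -0.290 × 45.12% / 12.04% = -1.0868
β_Ashcombe = 0.563 × 32.55% / 12.04% = 1.5221
β_Holloway = 0.626 × 49.58% / 12.04% = 2.5778
β_Brixley = 0.662 × 23.98% / 12.04% = 1.3185
β_P = Σ w_i β_i = 0.26×-1.0868 + 0.23×1.5221 + 0.26×2.5778 + 0.25×1.3185 = 1.0674
E(R_P) = R_f + β_P × MRP = 4.8% + 1.0674 × 7.4% = 12.70%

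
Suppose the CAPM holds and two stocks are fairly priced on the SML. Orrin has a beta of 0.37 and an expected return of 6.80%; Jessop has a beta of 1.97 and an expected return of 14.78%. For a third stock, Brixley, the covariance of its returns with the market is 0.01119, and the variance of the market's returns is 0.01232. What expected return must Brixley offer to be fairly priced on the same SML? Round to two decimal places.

9.48%

MRP = (14.78% − 6.80%) / (1.97 − 0.37) = 4.9875%
R_f = 6.80% − 0.37 × 4.9875% = 4.9546%
β_Brixley = Cov / Var(R_m) = 0.01119 / 0.01232 = 0.9083
E(R_Brixley) = R_f + β × MRP = 4.9546% + 0.9083 × 4.9875% = 9.48%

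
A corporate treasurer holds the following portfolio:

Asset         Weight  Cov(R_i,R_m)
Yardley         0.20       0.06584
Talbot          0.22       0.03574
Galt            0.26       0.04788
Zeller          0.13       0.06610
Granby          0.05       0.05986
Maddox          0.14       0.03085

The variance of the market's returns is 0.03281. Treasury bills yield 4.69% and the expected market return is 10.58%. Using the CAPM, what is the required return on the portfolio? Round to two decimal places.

β_Yardley = 0.06584 / 0.03281 = 2.0067
β_Talbot = 0.03574 / 0.03281 = 1.0893
β_Galt = 0.04788 / 0.03281 = 1.4593
β_Zeller = 0.06610 / 0.03281 = 2.0146
β_Granby = 0.05986 / 0.03281 = 1.8244
β_Maddox = 0.03085 / 0.03281 = 0.9403
β_P = Σ w_i β_i = 0.20×2.0067 + 0.22×1.0893 + 0.26×1.4593 + 0.13×2.0146 + 0.05×1.8244 + 0.14×0.9403 = 1.5052
MRP = 10.58% − 4.69% = 5.89%
E(R_P) = R_f + β_P × MRP = 4.69% + 1.5052 × 5.89% = 13.56%

13.56%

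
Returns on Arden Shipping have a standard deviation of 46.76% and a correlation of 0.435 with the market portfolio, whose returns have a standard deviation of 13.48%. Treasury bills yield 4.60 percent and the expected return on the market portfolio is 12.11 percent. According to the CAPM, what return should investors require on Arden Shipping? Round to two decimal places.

β = ρ × σ_i / σ_m = 0.435 × 46.76% / 13.48% = 1.5089
MRP = 12.11% − 4.60% = 7.51%
E(R) = 4.60% + 1.5089 × 7.51% = 15.93%

15.93%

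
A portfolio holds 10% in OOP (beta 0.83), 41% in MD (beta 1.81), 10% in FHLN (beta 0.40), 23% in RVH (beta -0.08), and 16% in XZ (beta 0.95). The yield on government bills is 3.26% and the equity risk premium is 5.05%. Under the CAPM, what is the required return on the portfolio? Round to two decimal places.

β_P = Σ w_i β_i = 0.10×0.83 + 0.41×1.81 + 0.10×0.40 + 0.23×-0.08 + 0.16×0.95 = 0.9987
E(R_P) = R_f + β_P × MRP = 3.26% + 0.9987 × 5.05% = 8.30%

8.30%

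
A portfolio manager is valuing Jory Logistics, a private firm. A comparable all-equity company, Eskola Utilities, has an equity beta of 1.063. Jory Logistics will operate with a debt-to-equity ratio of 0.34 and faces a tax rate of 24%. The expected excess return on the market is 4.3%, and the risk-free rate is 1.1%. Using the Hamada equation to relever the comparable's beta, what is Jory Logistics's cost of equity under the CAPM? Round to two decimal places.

β_L = β_U × [1 + (1 − t)(D/E)] = 1.063 × [1 + (1 − 0.24) × 0.34]
    = 1.063 × [1 + 0.76 × 0.34] = 1.063 × 1.2584 = 1.3377
E(R) = R_f + β_L × MRP = 1.1% + 1.3377 × 4.3% = 6.85%

6.85%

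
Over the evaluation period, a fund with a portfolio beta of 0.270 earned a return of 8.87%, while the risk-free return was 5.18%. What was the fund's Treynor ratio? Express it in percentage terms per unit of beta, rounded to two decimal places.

13.67%

Treynor = (R_P − R_f) / β_P = (8.87% − 5.18%) / 0.2700 = 3.69% / 0.2700 = 13.67%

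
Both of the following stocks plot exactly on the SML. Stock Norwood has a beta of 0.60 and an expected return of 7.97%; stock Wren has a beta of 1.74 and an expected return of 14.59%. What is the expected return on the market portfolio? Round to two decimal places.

Both satisfy E(R) = R_f + β·MRP, so the slope of the SML is
MRP = (14.59% − 7.97%) / (1.74 − 0.60) = 6.62% / 1.14 = 5.8070%
R_f = E(R_Norwood) − β_Norwood·MRP = 7.97% − 0.60 × 5.8070% = 4.4858%
E(R_m) = R_f + MRP = 4.4858% + 5.8070% = 10.29%

10.29%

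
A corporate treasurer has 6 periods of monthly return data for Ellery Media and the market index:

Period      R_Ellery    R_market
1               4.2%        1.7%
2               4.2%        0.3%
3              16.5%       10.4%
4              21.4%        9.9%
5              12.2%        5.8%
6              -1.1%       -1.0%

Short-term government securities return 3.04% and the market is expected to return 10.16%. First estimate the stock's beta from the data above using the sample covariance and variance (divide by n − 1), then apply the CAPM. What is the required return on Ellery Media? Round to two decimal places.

15.03%

Mean R_i = (4.2 + 4.2 + 16.5 + 21.4 + 12.2 − 1.1) / 6 = 9.5667%
Mean R_m = (1.7 + 0.3 + 10.4 + 9.9 + 5.8 − 1.0) / 6 = 4.5167%
Σ(R_i − R̄_i)(R_m − R̄_m) = 204.4633  ⇒  Cov = 204.4633 / 5 = 40.8927
Σ(R_m − R̄_m)² = 121.3883  ⇒  Var(R_m) = 121.3883 / 5 = 24.2777
β = Cov / Var(R_m) = 40.8927 / 24.2777 = 1.6844
MRP = 10.16% − 3.04% = 7.12%
E(R) = R_f + β × MRP = 3.04% + 1.6844 × 7.12% = 15.03%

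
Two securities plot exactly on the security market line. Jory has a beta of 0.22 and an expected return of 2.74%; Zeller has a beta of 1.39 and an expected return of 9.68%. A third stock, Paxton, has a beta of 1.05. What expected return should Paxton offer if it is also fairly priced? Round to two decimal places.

MRP (SML slope) = (9.68% − 2.74%) / (1.39 − 0.22) = 6.94% / 1.17 = 5.9316%
R_f (intercept) = 2.74% − 0.22 × 5.9316% = 1.4350%
E(R_Paxton) = R_f + β × MRP = 1.4350% + 1.05 × 5.9316% = 7.66%

7.66%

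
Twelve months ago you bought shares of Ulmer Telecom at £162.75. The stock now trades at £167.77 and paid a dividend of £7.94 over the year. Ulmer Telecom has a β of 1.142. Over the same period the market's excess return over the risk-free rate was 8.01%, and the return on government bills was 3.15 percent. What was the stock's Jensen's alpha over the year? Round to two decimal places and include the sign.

Realised HPR = (P1 + D1 − P0) / P0 = (167.77 + 7.94 − 162.75) / 162.75 = 12.96 / 162.75 = 7.9631%
CAPM required = R_f + β·MRP = 3.15% + 1.142 × 8.01% = 12.29742%
α = realised − required = 7.9631% − 12.29742% = -4.33%

-4.33%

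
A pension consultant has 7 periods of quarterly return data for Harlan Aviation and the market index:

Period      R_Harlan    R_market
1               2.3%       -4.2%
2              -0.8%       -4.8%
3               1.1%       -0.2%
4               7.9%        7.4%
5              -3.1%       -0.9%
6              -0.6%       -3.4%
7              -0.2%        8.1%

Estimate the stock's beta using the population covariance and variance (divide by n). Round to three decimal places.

0.311

Mean R_i = (2.3 − 0.8 + 1.1 + 7.9 − 3.1 − 0.6 − 0.2) / 7 = 0.9429%
Mean R_m = (-4.2 − 4.8 − 0.2 + 7.4 − 0.9 − 3.4 + 8.1) / 7 = 0.2857%
Σ(R_i − R̄_i)(R_m − R̄_m) = 53.7443  ⇒  Cov = 53.7443 / 7 = 7.6778
Σ(R_m − R̄_m)² = 172.8886  ⇒  Var(R_m) = 172.8886 / 7 = 24.6984
β = Cov / Var(R_m) = 7.6778 / 24.6984 = 0.3109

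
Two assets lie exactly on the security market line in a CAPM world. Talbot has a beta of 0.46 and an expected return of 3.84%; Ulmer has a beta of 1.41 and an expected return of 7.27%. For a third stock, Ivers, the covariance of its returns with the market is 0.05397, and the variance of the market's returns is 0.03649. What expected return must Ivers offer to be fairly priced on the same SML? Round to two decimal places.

7.52%

MRP = (7.27% − 3.84%) / (1.41 − 0.46) = 3.6105%
R_f = 3.84% − 0.46 × 3.6105% = 2.1792%
β_Ivers = Cov / Var(R_m) = 0.05397 / 0.03649 = 1.4790
E(R_Ivers) = R_f + β × MRP = 2.1792% + 1.4790 × 3.6105% = 7.52%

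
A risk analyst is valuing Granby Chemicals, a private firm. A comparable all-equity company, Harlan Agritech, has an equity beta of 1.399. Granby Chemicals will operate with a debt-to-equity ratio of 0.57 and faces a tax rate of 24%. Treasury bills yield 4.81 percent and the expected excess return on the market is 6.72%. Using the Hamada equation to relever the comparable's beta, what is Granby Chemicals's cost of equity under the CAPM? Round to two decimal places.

18.28%

β_L = β_U × [1 + (1 − t)(D/E)] = 1.399 × [1 + (1 − 0.24) × 0.57]
    = 1.399 × [1 + 0.76 × 0.57] = 1.399 × 1.4332 = 2.0050
E(R) = R_f + β_L × MRP = 4.81% + 2.0050 × 6.72% = 18.28%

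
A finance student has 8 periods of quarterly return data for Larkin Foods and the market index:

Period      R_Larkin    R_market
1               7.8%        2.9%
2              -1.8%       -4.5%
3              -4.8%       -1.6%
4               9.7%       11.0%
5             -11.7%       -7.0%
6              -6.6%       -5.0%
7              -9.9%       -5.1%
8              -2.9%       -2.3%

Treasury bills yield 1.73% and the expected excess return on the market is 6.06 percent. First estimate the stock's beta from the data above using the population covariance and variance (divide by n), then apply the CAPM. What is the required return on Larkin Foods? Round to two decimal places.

Mean R_i = (7.8 − 1.8 − 4.8 + 9.7 − 11.7 − 6.6 − 9.9 − 2.9) / 8 = -2.5250%
Mean R_m = (2.9 − 4.5 − 1.6 + 11.0 − 7.0 − 5.0 − 5.1 − 2.3) / 8 = -1.4500%
Σ(R_i − R̄_i)(R_m − R̄_m) = 287.8700  ⇒  Cov = 287.8700 / 8 = 35.9838
Σ(R_m − R̄_m)² = 240.7000  ⇒  Var(R_m) = 240.7000 / 8 = 30.0875
β = Cov / Var(R_m) = 35.9838 / 30.0875 = 1.1960
E(R) = R_f + β × MRP = 1.73% + 1.1960 × 6.06% = 8.98%

8.98%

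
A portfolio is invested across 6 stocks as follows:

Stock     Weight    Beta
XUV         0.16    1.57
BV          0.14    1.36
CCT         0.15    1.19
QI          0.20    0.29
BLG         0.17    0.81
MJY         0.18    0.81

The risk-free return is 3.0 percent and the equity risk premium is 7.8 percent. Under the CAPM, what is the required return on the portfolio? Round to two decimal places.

β_P = Σ w_i β_i = 0.16×1.57 + 0.14×1.36 + 0.15×1.19 + 0.20×0.29 + 0.17×0.81 + 0.18×0.81 = 0.9616
E(R_P) = R_f + β_P × MRP = 3.0% + 0.9616 × 7.8% = 10.50%

10.50%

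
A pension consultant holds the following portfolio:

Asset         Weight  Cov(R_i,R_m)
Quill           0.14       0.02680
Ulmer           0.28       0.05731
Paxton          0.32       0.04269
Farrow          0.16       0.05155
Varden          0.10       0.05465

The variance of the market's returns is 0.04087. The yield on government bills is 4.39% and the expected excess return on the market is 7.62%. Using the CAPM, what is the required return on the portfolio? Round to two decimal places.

β_Quill = 0.02680 / 0.04087 = 0.6557
β_Ulmer = 0.05731 / 0.04087 = 1.4023
β_Paxton = 0.04269 / 0.04087 = 1.0445
β_Farrow = 0.05155 / 0.04087 = 1.2613
β_Varden = 0.05465 / 0.04087 = 1.3372
β_P = Σ w_i β_i = 0.14×0.6557 + 0.28×1.4023 + 0.32×1.0445 + 0.16×1.2613 + 0.10×1.3372 = 1.1542
E(R_P) = R_f + β_P × MRP = 4.39% + 1.1542 × 7.62% = 13.19%

13.19%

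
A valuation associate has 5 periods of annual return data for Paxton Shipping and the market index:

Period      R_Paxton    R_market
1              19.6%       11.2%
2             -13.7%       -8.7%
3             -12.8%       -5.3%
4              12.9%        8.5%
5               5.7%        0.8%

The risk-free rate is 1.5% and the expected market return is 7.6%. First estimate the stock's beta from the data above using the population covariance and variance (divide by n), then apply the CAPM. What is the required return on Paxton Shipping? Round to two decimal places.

12.00%

Mean R_i = (19.6 − 13.7 − 12.8 + 12.9 + 5.7) / 5 = 2.3400%
Mean R_m = (11.2 − 8.7 − 5.3 + 8.5 + 0.8) / 5 = 1.3000%
Σ(R_i − R̄_i)(R_m − R̄_m) = 505.5500  ⇒  Cov = 505.5500 / 5 = 101.1100
Σ(R_m − R̄_m)² = 293.6600  ⇒  Var(R_m) = 293.6600 / 5 = 58.7320
β = Cov / Var(R_m) = 101.1100 / 58.7320 = 1.7215
MRP = 7.6% − 1.5% = 6.10%
E(R) = R_f + β × MRP = 1.5% + 1.7215 × 6.1% = 12.00%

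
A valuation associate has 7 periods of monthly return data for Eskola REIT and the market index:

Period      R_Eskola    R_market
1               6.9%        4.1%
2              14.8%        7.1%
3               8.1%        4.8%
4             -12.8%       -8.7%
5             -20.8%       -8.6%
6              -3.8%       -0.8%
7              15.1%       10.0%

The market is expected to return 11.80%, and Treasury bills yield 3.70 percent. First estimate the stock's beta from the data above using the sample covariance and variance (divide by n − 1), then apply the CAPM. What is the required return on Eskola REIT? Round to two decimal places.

Mean R_i = (6.9 + 14.8 + 8.1 − 12.8 − 20.8 − 3.8 + 15.1) / 7 = 1.0714%
Mean R_m = (4.1 + 7.1 + 4.8 − 8.7 − 8.6 − 0.8 + 10.0) / 7 = 1.1286%
Σ(R_i − R̄_i)(R_m − R̄_m) = 608.0657  ⇒  Cov = 608.0657 / 6 = 101.3443
Σ(R_m − R̄_m)² = 331.6343  ⇒  Var(R_m) = 331.6343 / 6 = 55.2724
β = Cov / Var(R_m) = 101.3443 / 55.2724 = 1.8335
MRP = 11.80% − 3.70% = 8.10%
E(R) = R_f + β × MRP = 3.70% + 1.8335 × 8.10% = 18.55%

18.55%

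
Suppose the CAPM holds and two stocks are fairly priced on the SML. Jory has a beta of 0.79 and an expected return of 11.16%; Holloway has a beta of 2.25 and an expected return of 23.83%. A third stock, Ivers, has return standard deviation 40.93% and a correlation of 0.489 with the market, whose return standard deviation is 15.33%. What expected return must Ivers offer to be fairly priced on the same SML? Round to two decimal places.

MRP = (23.83% − 11.16%) / (2.25 − 0.79) = 8.6781%
R_f = 11.16% − 0.79 × 8.6781% = 4.3043%
β_Ivers = ρ·σ_i/σ_m = 0.489 × 40.93 / 15.33 = 1.3056
E(R_Ivers) = R_f + β × MRP = 4.3043% + 1.3056 × 8.6781% = 15.63%

15.63%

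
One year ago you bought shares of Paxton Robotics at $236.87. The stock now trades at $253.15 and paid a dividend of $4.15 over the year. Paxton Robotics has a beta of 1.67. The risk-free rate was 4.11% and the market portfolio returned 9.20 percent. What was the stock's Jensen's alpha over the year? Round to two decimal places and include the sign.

-3.99%

Realised HPR = (P1 + D1 − P0) / P0 = (253.15 + 4.15 − 236.87) / 236.87 = 20.43 / 236.87 = 8.6250%
MRP = 9.20% − 4.11% = 5.09%
CAPM required = R_f + β·MRP = 4.11% + 1.67 × 5.09% = 12.6103%
α = realised − required = 8.6250% − 12.6103% = -3.99%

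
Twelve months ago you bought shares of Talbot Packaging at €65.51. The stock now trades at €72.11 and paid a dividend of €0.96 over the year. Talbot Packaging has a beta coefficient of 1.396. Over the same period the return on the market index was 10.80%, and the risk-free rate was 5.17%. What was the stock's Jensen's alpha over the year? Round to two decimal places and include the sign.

Realised HPR = (P1 + D1 − P0) / P0 = (72.11 + 0.96 − 65.51) / 65.51 = 7.56 / 65.51 = 11.5402%
MRP = 10.80% − 5.17% = 5.63%
CAPM required = R_f + β·MRP = 5.17% + 1.396 × 5.63% = 13.02948%
α = realised − required = 11.5402% − 13.02948% = -1.49%

-1.49%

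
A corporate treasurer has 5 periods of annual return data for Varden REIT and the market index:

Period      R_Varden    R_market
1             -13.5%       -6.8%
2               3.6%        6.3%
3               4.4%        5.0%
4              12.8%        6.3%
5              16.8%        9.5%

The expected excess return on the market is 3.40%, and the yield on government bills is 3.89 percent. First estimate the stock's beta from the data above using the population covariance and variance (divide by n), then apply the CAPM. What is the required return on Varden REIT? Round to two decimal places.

9.87%

Mean R_i = (-13.5 + 3.6 + 4.4 + 12.8 + 16.8) / 5 = 4.8200%
Mean R_m = (-6.8 + 6.3 + 5.0 + 6.3 + 9.5) / 5 = 4.0600%
Σ(R_i − R̄_i)(R_m − R̄_m) = 278.8740  ⇒  Cov = 278.8740 / 5 = 55.7748
Σ(R_m − R̄_m)² = 158.4520  ⇒  Var(R_m) = 158.4520 / 5 = 31.6904
β = Cov / Var(R_m) = 55.7748 / 31.6904 = 1.7600
E(R) = R_f + β × MRP = 3.89% + 1.7600 × 3.40% = 9.87%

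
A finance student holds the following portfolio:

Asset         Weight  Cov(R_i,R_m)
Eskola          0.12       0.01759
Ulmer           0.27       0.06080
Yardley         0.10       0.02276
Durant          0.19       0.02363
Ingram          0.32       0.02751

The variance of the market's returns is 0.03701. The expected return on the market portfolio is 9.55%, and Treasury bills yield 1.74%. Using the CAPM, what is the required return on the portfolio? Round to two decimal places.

8.94%

β_Eskola = 0.01759 / 0.03701 = 0.4753
β_Ulmer = 0.06080 / 0.03701 = 1.6428
β_Yardley = 0.02276 / 0.03701 = 0.6150
β_Durant = 0.02363 / 0.03701 = 0.6385
β_Ingram = 0.02751 / 0.03701 = 0.7433
β_P = Σ w_i β_i = 0.12×0.4753 + 0.27×1.6428 + 0.10×0.6150 + 0.19×0.6385 + 0.32×0.7433 = 0.9213
MRP = 9.55% − 1.74% = 7.81%
E(R_P) = R_f + β_P × MRP = 1.74% + 0.9213 × 7.81% = 8.94%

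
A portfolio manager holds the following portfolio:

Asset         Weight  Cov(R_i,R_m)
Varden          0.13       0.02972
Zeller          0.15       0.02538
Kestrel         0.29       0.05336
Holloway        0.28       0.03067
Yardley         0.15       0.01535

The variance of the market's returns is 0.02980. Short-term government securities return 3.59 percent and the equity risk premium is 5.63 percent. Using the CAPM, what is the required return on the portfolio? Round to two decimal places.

10.02%

β_Varden = 0.02972 / 0.02980 = 0.9973
β_Zeller = 0.02538 / 0.02980 = 0.8517
β_Kestrel = 0.05336 / 0.02980 = 1.7906
β_Holloway = 0.03067 / 0.02980 = 1.0292
β_Yardley = 0.01535 / 0.02980 = 0.5151
β_P = Σ w_i β_i = 0.13×0.9973 + 0.15×0.8517 + 0.29×1.7906 + 0.28×1.0292 + 0.15×0.5151 = 1.1421
E(R_P) = R_f + β_P × MRP = 3.59% + 1.1421 × 5.63% = 10.02%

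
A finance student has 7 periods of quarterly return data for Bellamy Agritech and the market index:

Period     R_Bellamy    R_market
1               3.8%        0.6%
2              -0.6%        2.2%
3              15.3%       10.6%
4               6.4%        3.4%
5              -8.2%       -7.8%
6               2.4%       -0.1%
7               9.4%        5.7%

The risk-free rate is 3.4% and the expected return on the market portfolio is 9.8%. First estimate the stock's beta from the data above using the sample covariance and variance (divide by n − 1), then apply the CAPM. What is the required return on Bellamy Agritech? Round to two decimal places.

11.49%

Mean R_i = (3.8 − 0.6 + 15.3 + 6.4 − 8.2 + 2.4 + 9.4) / 7 = 4.0714%
Mean R_m = (0.6 + 2.2 + 10.6 + 3.4 − 7.8 − 0.1 + 5.7) / 7 = 2.0857%
Σ(R_i − R̄_i)(R_m − R̄_m) = 242.7571  ⇒  Cov = 242.7571 / 6 = 40.4595
Σ(R_m − R̄_m)² = 192.0086  ⇒  Var(R_m) = 192.0086 / 6 = 32.0014
β = Cov / Var(R_m) = 40.4595 / 32.0014 = 1.2643
MRP = 9.8% − 3.4% = 6.40%
E(R) = R_f + β × MRP = 3.4% + 1.2643 × 6.4% = 11.49%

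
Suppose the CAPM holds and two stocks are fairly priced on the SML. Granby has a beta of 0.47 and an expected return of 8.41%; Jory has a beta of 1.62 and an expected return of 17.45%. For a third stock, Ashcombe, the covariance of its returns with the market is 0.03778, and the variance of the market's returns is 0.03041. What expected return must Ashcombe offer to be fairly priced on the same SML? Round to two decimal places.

MRP = (17.45% − 8.41%) / (1.62 − 0.47) = 7.8609%
R_f = 8.41% − 0.47 × 7.8609% = 4.7154%
β_Ashcombe = Cov / Var(R_m) = 0.03778 / 0.03041 = 1.2424
E(R_Ashcombe) = R_f + β × MRP = 4.7154% + 1.2424 × 7.8609% = 14.48%

14.48%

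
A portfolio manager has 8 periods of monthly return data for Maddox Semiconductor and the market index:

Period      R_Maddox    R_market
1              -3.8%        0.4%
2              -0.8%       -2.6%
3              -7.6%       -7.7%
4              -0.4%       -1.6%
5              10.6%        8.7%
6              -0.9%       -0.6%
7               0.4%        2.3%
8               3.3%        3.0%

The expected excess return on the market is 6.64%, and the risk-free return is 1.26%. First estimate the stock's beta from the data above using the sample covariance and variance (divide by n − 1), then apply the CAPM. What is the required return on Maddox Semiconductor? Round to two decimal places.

Mean R_i = (-3.8 − 0.8 − 7.6 − 0.4 + 10.6 − 0.9 + 0.4 + 3.3) / 8 = 0.1000%
Mean R_m = (0.4 − 2.6 − 7.7 − 1.6 + 8.7 − 0.6 + 2.3 + 3.0) / 8 = 0.2375%
Σ(R_i − R̄_i)(R_m − R̄_m) = 163.1100  ⇒  Cov = 163.1100 / 7 = 23.3014
Σ(R_m − R̄_m)² = 158.6588  ⇒  Var(R_m) = 158.6588 / 7 = 22.6655
β = Cov / Var(R_m) = 23.3014 / 22.6655 = 1.0281
E(R) = R_f + β × MRP = 1.26% + 1.0281 × 6.64% = 8.09%

8.09%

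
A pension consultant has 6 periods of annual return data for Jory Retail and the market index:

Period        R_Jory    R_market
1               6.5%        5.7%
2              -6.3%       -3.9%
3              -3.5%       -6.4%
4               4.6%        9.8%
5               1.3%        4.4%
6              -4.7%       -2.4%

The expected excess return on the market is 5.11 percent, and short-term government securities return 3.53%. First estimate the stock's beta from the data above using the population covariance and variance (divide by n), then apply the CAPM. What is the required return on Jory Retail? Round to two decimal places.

Mean R_i = (6.5 − 6.3 − 3.5 + 4.6 + 1.3 − 4.7) / 6 = -0.3500%
Mean R_m = (5.7 − 3.9 − 6.4 + 9.8 + 4.4 − 2.4) / 6 = 1.2000%
Σ(R_i − R̄_i)(R_m − R̄_m) = 148.6200  ⇒  Cov = 148.6200 / 6 = 24.7700
Σ(R_m − R̄_m)² = 201.1800  ⇒  Var(R_m) = 201.1800 / 6 = 33.5300
β = Cov / Var(R_m) = 24.7700 / 33.5300 = 0.7387
E(R) = R_f + β × MRP = 3.53% + 0.7387 × 5.11% = 7.30%

7.30%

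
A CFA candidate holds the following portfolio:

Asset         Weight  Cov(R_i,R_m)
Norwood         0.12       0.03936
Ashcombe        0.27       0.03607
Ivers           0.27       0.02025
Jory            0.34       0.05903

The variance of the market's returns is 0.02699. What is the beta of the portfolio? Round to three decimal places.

1.482

β_Norwood = 0.03936 / 0.02699 = 1.4583
β_Ashcombe = 0.03607 / 0.02699 = 1.3364
β_Ivers = 0.02025 / 0.02699 = 0.7503
β_Jory = 0.05903 / 0.02699 = 2.1871
β_P = Σ w_i β_i = 0.12×1.4583 + 0.27×1.3364 + 0.27×0.7503 + 0.34×2.1871 = 1.4820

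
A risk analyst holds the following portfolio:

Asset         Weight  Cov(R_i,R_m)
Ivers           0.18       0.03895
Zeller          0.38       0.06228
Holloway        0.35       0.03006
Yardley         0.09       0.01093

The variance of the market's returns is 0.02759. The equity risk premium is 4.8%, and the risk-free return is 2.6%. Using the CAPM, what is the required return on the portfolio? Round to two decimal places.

9.94%

β_Ivers = 0.03895 / 0.02759 = 1.4117
β_Zeller = 0.06228 / 0.02759 = 2.2573
β_Holloway = 0.03006 / 0.02759 = 1.0895
β_Yardley = 0.01093 / 0.02759 = 0.3962
β_P = Σ w_i β_i = 0.18×1.4117 + 0.38×2.2573 + 0.35×1.0895 + 0.09×0.3962 = 1.5289
E(R_P) = R_f + β_P × MRP = 2.6% + 1.5289 × 4.8% = 9.94%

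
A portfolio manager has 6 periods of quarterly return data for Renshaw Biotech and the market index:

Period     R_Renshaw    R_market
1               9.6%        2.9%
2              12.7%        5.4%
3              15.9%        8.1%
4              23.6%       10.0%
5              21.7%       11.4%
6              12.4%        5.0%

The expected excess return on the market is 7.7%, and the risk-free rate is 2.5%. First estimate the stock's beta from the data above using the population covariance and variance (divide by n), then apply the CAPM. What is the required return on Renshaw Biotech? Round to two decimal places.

15.11%

Mean R_i = (9.6 + 12.7 + 15.9 + 23.6 + 21.7 + 12.4) / 6 = 15.9833%
Mean R_m = (2.9 + 5.4 + 8.1 + 10.0 + 11.4 + 5.0) / 6 = 7.1333%
Σ(R_i − R̄_i)(R_m − R̄_m) = 86.5033  ⇒  Cov = 86.5033 / 6 = 14.4172
Σ(R_m − R̄_m)² = 52.8333  ⇒  Var(R_m) = 52.8333 / 6 = 8.8056
β = Cov / Var(R_m) = 14.4172 / 8.8056 = 1.6373
E(R) = R_f + β × MRP = 2.5% + 1.6373 × 7.7% = 15.11%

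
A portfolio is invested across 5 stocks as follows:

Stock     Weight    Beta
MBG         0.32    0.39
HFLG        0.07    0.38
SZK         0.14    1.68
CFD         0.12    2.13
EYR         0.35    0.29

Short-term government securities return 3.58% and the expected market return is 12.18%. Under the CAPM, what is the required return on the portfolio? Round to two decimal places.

β_P = Σ w_i β_i = 0.32×0.39 + 0.07×0.38 + 0.14×1.68 + 0.12×2.13 + 0.35×0.29 = 0.7437
MRP = 12.18% − 3.58% = 8.60%
E(R_P) = R_f + β_P × MRP = 3.58% + 0.7437 × 8.60% = 9.98%

9.98%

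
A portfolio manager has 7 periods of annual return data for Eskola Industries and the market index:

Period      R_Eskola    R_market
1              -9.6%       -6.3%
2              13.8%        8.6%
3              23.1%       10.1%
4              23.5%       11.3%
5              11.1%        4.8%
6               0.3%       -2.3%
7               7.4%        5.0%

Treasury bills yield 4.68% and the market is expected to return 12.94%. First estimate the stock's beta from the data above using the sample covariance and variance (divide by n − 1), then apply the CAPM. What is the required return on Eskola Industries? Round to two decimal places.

Mean R_i = (-9.6 + 13.8 + 23.1 + 23.5 + 11.1 + 0.3 + 7.4) / 7 = 9.9429%
Mean R_m = (-6.3 + 8.6 + 10.1 + 11.3 + 4.8 − 2.3 + 5.0) / 7 = 4.4571%
Σ(R_i − R̄_i)(R_m − R̄_m) = 457.3929  ⇒  Cov = 457.3929 / 6 = 76.2322
Σ(R_m − R̄_m)² = 257.6171  ⇒  Var(R_m) = 257.6171 / 6 = 42.9362
β = Cov / Var(R_m) = 76.2322 / 42.9362 = 1.7755
MRP = 12.94% − 4.68% = 8.26%
E(R) = R_f + β × MRP = 4.68% + 1.7755 × 8.26% = 19.35%

19.35%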